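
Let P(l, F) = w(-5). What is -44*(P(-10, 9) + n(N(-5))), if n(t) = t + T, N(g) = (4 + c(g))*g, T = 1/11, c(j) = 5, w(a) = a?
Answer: 2196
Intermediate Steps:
T = 1/11 ≈ 0.090909
P(l, F) = -5
N(g) = 9*g (N(g) = (4 + 5)*g = 9*g)
n(t) = 1/11 + t (n(t) = t + 1/11 = 1/11 + t)
-44*(P(-10, 9) + n(N(-5))) = -44*(-5 + (1/11 + 9*(-5))) = -44*(-5 + (1/11 - 45)) = -44*(-5 - 494/11) = -44*(-549/11) = 2196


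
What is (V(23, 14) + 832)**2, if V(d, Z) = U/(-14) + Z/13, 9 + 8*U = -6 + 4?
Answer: 1471618888609/2119936 ≈ 6.9418e+5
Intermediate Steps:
U = -11/8 (U = -9/8 + (-6 + 4)/8 = -9/8 + (1/8)*(-2) = -9/8 - 1/4 = -11/8 ≈ -1.3750)
V(d, Z) = 11/112 + Z/13 (V(d, Z) = -11/8/(-14) + Z/13 = -11/8*(-1/14) + Z*(1/13) = 11/112 + Z/13)
(V(23, 14) + 832)**2 = ((11/112 + (1/13)*14) + 832)**2 = ((11/112 + 14/13) + 832)**2 = (1711/1456 + 832)**2 = (1213103/1456)**2 = 1471618888609/2119936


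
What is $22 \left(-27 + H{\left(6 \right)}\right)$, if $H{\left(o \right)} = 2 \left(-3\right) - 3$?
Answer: $-792$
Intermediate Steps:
$H{\left(o \right)} = -9$ ($H{\left(o \right)} = -6 - 3 = -9$)
$22 \left(-27 + H{\left(6 \right)}\right) = 22 \left(-27 - 9\right) = 22 \left(-36\right) = -792$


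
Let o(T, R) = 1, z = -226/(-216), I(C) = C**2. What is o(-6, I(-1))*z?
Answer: 113/108 ≈ 1.0463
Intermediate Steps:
z = 113/108 (z = -226*(-1/216) = 113/108 ≈ 1.0463)
o(-6, I(-1))*z = 1*(113/108) = 113/108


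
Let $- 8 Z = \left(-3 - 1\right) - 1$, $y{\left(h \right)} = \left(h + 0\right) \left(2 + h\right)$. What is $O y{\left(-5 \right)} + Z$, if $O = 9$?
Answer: $\frac{1085}{8} \approx 135.63$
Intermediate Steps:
$y{\left(h \right)} = h \left(2 + h\right)$
$Z = \frac{5}{8}$ ($Z = - \frac{\left(-3 - 1\right) - 1}{8} = - \frac{-4 - 1}{8} = \left(- \frac{1}{8}\right) \left(-5\right) = \frac{5}{8} \approx 0.625$)
$O y{\left(-5 \right)} + Z = 9 \left(- 5 \left(2 - 5\right)\right) + \frac{5}{8} = 9 \left(\left(-5\right) \left(-3\right)\right) + \frac{5}{8} = 9 \cdot 15 + \frac{5}{8} = 135 + \frac{5}{8} = \frac{1085}{8}$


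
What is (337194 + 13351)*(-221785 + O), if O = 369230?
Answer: 51686107525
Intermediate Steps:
(337194 + 13351)*(-221785 + O) = (337194 + 13351)*(-221785 + 369230) = 350545*147445 = 51686107525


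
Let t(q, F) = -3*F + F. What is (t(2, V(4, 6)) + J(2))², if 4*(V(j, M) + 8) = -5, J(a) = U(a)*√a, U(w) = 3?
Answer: 1441/4 + 111*√2 ≈ 517.23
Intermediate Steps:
J(a) = 3*√a
V(j, M) = -37/4 (V(j, M) = -8 + (¼)*(-5) = -8 - 5/4 = -37/4)
t(q, F) = -2*F
(t(2, V(4, 6)) + J(2))² = (-2*(-37/4) + 3*√2)² = (37/2 + 3*√2)²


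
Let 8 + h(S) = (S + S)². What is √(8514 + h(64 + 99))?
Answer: √114782 ≈ 338.79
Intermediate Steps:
h(S) = -8 + 4*S² (h(S) = -8 + (S + S)² = -8 + (2*S)² = -8 + 4*S²)
√(8514 + h(64 + 99)) = √(8514 + (-8 + 4*(64 + 99)²)) = √(8514 + (-8 + 4*163²)) = √(8514 + (-8 + 4*26569)) = √(8514 + (-8 + 106276)) = √(8514 + 106268) = √114782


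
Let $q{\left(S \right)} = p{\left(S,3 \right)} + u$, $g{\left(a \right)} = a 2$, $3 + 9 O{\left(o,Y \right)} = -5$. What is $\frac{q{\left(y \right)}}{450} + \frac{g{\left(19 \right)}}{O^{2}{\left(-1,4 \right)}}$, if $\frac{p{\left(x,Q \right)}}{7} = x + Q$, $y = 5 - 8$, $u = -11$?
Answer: $\frac{346099}{7200} \approx 48.069$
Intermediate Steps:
$O{\left(o,Y \right)} = - \frac{8}{9}$ ($O{\left(o,Y \right)} = - \frac{1}{3} + \frac{1}{9} \left(-5\right) = - \frac{1}{3} - \frac{5}{9} = - \frac{8}{9}$)
$g{\left(a \right)} = 2 a$
$y = -3$ ($y = 5 - 8 = -3$)
$p{\left(x,Q \right)} = 7 Q + 7 x$ ($p{\left(x,Q \right)} = 7 \left(x + Q\right) = 7 \left(Q + x\right) = 7 Q + 7 x$)
$q{\left(S \right)} = 10 + 7 S$ ($q{\left(S \right)} = \left(7 \cdot 3 + 7 S\right) - 11 = \left(21 + 7 S\right) - 11 = 10 + 7 S$)
$\frac{q{\left(y \right)}}{450} + \frac{g{\left(19 \right)}}{O^{2}{\left(-1,4 \right)}} = \frac{10 + 7 \left(-3\right)}{450} + \frac{2 \cdot 19}{\left(- \frac{8}{9}\right)^{2}} = \left(10 - 21\right) \frac{1}{450} + \frac{38}{\frac{64}{81}} = \left(-11\right) \frac{1}{450} + 38 \cdot \frac{81}{64} = - \frac{11}{450} + \frac{1539}{32} = \frac{346099}{7200}$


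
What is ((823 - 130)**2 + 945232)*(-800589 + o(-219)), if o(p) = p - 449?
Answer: -1142176629617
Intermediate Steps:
o(p) = -449 + p
((823 - 130)**2 + 945232)*(-800589 + o(-219)) = ((823 - 130)**2 + 945232)*(-800589 + (-449 - 219)) = (693**2 + 945232)*(-800589 - 668) = (480249 + 945232)*(-801257) = 1425481*(-801257) = -1142176629617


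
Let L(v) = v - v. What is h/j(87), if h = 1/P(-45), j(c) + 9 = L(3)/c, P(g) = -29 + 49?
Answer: -1/180 ≈ -0.0055556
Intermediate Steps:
L(v) = 0
P(g) = 20
j(c) = -9 (j(c) = -9 + 0/c = -9 + 0 = -9)
h = 1/20 ≈ 0.050000
h/j(87) = (1/20)/(-9) = (1/20)*(-⅑) = -1/180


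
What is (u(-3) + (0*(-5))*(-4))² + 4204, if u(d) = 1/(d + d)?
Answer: 151345/36 ≈ 4204.0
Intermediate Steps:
u(d) = 1/(2*d)
(u(-3) + (0*(-5))*(-4))² + 4204 = ((½)/(-3) + (0*(-5))*(-4))² + 4204 = ((½)*(-⅓) + 0*(-4))² + 4204 = (-⅙ + 0)² + 4204 = (-⅙)² + 4204 = 1/36 + 4204 = 151345/36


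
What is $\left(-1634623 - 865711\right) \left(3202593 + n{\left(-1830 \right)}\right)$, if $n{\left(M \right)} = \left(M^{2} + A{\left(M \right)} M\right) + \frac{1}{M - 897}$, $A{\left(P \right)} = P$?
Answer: $- \frac{67504946731151140}{2727} \approx -2.4754 \cdot 10^{13}$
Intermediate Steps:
$n{\left(M \right)} = \frac{1}{-897 + M} + 2 M^{2}$ ($n{\left(M \right)} = \left(M^{2} + M M\right) + \frac{1}{M - 897} = \left(M^{2} + M^{2}\right) + \frac{1}{-897 + M} = 2 M^{2} + \frac{1}{-897 + M} = \frac{1}{-897 + M} + 2 M^{2}$)
$\left(-1634623 - 865711\right) \left(3202593 + n{\left(-1830 \right)}\right) = \left(-1634623 - 865711\right) \left(3202593 + \frac{1 - 1794 \left(-1830\right)^{2} + 2 \left(-1830\right)^{3}}{-897 - 1830}\right) = - 2500334 \left(3202593 + \frac{1 - 6007926600 + 2 \left(-6128487000\right)}{-2727}\right) = - 2500334 \left(3202593 - \frac{1 - 6007926600 - 12256974000}{2727}\right) = - 2500334 \left(3202593 - - \frac{18264900599}{2727}\right) = - 2500334 \left(3202593 + \frac{18264900599}{2727}\right) = \left(-2500334\right) \frac{26998371710}{2727} = - \frac{67504946731151140}{2727}$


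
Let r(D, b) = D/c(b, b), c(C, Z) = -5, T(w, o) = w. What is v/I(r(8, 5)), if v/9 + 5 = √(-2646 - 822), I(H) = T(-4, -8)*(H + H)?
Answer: -225/64 + 765*I*√3/32 ≈ -3.5156 + 41.407*I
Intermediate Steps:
r(D, b) = -D/5 (r(D, b) = D/(-5) = D*(-⅕) = -D/5)
I(H) = -8*H (I(H) = -4*(H + H) = -8*H)
v = -45 + 306*I*√3 (v = -45 + 9*√(-2646 - 822) = -45 + 9*√(-3468) = -45 + 9*(34*I*√3) = -45 + 306*I*√3 ≈ -45.0 + 530.01*I)
v/I(r(8, 5)) = (-45 + 306*I*√3)/((-(-8)*8/5)) = (-45 + 306*I*√3)/((-8*(-8/5))) = (-45 + 306*I*√3)/(64/5) = (-45 + 306*I*√3)*(5/64) = -225/64 + 765*I*√3/32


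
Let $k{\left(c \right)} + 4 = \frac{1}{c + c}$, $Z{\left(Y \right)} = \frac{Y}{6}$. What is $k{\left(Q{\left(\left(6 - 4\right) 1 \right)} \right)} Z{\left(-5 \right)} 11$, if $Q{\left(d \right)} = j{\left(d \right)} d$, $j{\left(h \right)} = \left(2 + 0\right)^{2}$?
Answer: $\frac{1155}{32} \approx 36.094$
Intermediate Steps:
$j{\left(h \right)} = 4$ ($j{\left(h \right)} = 2^{2} = 4$)
$Q{\left(d \right)} = 4 d$
$Z{\left(Y \right)} = \frac{Y}{6}$ ($Z{\left(Y \right)} = Y \frac{1}{6} = \frac{Y}{6}$)
$k{\left(c \right)} = -4 + \frac{1}{2 c}$ ($k{\left(c \right)} = -4 + \frac{1}{c + c} = -4 + \frac{1}{2 c}$)
$k{\left(Q{\left(\left(6 - 4\right) 1 \right)} \right)} Z{\left(-5 \right)} 11 = \left(-4 + \frac{1}{2 \cdot 4 \left(6 - 4\right) 1}\right) \frac{1}{6} \left(-5\right) 11 = \left(-4 + \frac{1}{2 \cdot 4 \cdot 2 \cdot 1}\right) \left(- \frac{5}{6}\right) 11 = \left(-4 + \frac{1}{2 \cdot 4 \cdot 2}\right) \left(- \frac{5}{6}\right) 11 = \left(-4 + \frac{1}{2 \cdot 8}\right) \left(- \frac{5}{6}\right) 11 = \left(-4 + \frac{1}{2} \cdot \frac{1}{8}\right) \left(- \frac{5}{6}\right) 11 = \left(-4 + \frac{1}{16}\right) \left(- \frac{5}{6}\right) 11 = \left(- \frac{63}{16}\right) \left(- \frac{5}{6}\right) 11 = \frac{105}{32} \cdot 11 = \frac{1155}{32}$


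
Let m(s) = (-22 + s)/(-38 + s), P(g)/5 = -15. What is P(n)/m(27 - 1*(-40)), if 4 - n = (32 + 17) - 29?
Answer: -145/3 ≈ -48.333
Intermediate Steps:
n = -16 (n = 4 - ((32 + 17) - 29) = 4 - (49 - 29) = 4 - 1*20 = 4 - 20 = -16)
P(g) = -75 (P(g) = 5*(-15) = -75)
m(s) = (-22 + s)/(-38 + s)
P(n)/m(27 - 1*(-40)) = -75*(-38 + (27 - 1*(-40)))/(-22 + (27 - 1*(-40))) = -75*(-38 + (27 + 40))/(-22 + (27 + 40)) = -75*(-38 + 67)/(-22 + 67) = -75/(45/29) = -75/((1/29)*45) = -75/45/29 = -75*29/45 = -145/3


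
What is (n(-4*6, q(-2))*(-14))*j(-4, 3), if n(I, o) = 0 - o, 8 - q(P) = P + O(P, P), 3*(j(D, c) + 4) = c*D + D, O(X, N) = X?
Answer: -1568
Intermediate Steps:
j(D, c) = -4 + D/3 + D*c/3 (j(D, c) = -4 + (c*D + D)/3 = -4 + (D*c + D)/3 = -4 + (D + D*c)/3 = -4 + (D/3 + D*c/3) = -4 + D/3 + D*c/3)
q(P) = 8 - 2*P (q(P) = 8 - (P + P) = 8 - 2*P)
n(I, o) = -o
(n(-4*6, q(-2))*(-14))*j(-4, 3) = (-(8 - 2*(-2))*(-14))*(-4 + (⅓)*(-4) + (⅓)*(-4)*3) = (-(8 + 4)*(-14))*(-4 - 4/3 - 4) = (-1*12*(-14))*(-28/3) = -12*(-14)*(-28/3) = 168*(-28/3) = -1568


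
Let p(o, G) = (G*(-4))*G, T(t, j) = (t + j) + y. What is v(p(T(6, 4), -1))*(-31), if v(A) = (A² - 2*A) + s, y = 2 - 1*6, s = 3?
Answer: -837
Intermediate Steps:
y = -4 (y = 2 - 6 = -4)
T(t, j) = -4 + j + t (T(t, j) = (t + j) - 4 = (j + t) - 4 = -4 + j + t)
p(o, G) = -4*G² (p(o, G) = (-4*G)*G = -4*G²)
v(A) = 3 + A² - 2*A (v(A) = (A² - 2*A) + 3 = 3 + A² - 2*A)
v(p(T(6, 4), -1))*(-31) = (3 + (-4*(-1)²)² - (-8)*(-1)²)*(-31) = (3 + (-4*1)² - (-8))*(-31) = (3 + (-4)² - 2*(-4))*(-31) = (3 + 16 + 8)*(-31) = 27*(-31) = -837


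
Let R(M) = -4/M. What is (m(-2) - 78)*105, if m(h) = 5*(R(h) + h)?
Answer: -8190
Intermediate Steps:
m(h) = -20/h + 5*h (m(h) = 5*(-4/h + h) = 5*(h - 4/h) = -20/h + 5*h)
(m(-2) - 78)*105 = ((-20/(-2) + 5*(-2)) - 78)*105 = ((-20*(-½) - 10) - 78)*105 = ((10 - 10) - 78)*105 = (0 - 78)*105 = -78*105 = -8190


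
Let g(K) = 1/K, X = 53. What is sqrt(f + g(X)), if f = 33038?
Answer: 7*sqrt(1893955)/53 ≈ 181.76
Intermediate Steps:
sqrt(f + g(X)) = sqrt(33038 + 1/53) = sqrt(1751015/53) = 7*sqrt(1893955)/53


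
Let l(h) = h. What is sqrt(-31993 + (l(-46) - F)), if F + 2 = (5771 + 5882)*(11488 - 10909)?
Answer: 6*I*sqrt(188309) ≈ 2603.7*I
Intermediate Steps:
F = 6747085 (F = -2 + (5771 + 5882)*(11488 - 10909) = -2 + 11653*579 = -2 + 6747087 = 6747085)
sqrt(-31993 + (l(-46) - F)) = sqrt(-31993 + (-46 - 1*6747085)) = sqrt(-31993 + (-46 - 6747085)) = sqrt(-31993 - 6747131) = sqrt(-6779124) = 6*I*sqrt(188309)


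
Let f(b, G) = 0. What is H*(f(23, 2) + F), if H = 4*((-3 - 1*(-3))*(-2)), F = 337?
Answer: 0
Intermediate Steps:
H = 0 (H = 4*((-3 + 3)*(-2)) = 4*(0*(-2)) = 4*0 = 0)
H*(f(23, 2) + F) = 0*(0 + 337) = 0*337 = 0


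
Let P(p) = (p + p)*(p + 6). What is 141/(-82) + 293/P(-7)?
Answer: 5513/287 ≈ 19.209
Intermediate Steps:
P(p) = 2*p*(6 + p) (P(p) = (2*p)*(6 + p) = 2*p*(6 + p))
141/(-82) + 293/P(-7) = 141/(-82) + 293/((2*(-7)*(6 - 7))) = 141*(-1/82) + 293/((2*(-7)*(-1))) = -141/82 + 293/14 = 5513/287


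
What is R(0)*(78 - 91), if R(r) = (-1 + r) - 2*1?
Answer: 39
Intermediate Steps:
R(r) = -3 + r (R(r) = (-1 + r) - 2 = -3 + r)
R(0)*(78 - 91) = (-3 + 0)*(78 - 91) = -3*(-13) = 39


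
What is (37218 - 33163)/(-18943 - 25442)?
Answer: -811/8877 ≈ -0.091360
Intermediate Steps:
(37218 - 33163)/(-18943 - 25442) = 4055/(-44385) = 4055*(-1/44385) = -811/8877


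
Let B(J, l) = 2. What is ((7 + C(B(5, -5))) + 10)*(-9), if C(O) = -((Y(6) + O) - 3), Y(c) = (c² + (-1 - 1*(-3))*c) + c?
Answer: 324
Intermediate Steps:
Y(c) = c² + 3*c (Y(c) = (c² + (-1 + 3)*c) + c = (c² + 2*c) + c = c² + 3*c)
C(O) = -51 - O (C(O) = -((6*(3 + 6) + O) - 3) = -((6*9 + O) - 3) = -((54 + O) - 3) = -(51 + O) = -51 - O)
((7 + C(B(5, -5))) + 10)*(-9) = ((7 + (-51 - 1*2)) + 10)*(-9) = ((7 + (-51 - 2)) + 10)*(-9) = ((7 - 53) + 10)*(-9) = (-46 + 10)*(-9) = -36*(-9) = 324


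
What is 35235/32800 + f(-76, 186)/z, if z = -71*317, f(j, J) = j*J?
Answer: 251338989/147645920 ≈ 1.7023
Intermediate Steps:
f(j, J) = J*j
z = -22507
35235/32800 + f(-76, 186)/z = 35235/32800 + (186*(-76))/(-22507) = 35235*(1/32800) - 14136*(-1/22507) = 7047/6560 + 14136/22507 = 251338989/147645920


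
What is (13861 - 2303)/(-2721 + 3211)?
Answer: 5779/245 ≈ 23.588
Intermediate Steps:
(13861 - 2303)/(-2721 + 3211) = 11558/490 = 11558*(1/490) = 5779/245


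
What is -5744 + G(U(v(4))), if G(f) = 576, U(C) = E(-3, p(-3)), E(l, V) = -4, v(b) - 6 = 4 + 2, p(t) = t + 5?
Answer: -5168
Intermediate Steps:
p(t) = 5 + t
v(b) = 12 (v(b) = 6 + (4 + 2) = 6 + 6 = 12)
U(C) = -4
-5744 + G(U(v(4))) = -5744 + 576 = -5168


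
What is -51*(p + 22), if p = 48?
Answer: -3570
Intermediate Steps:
-51*(p + 22) = -51*(48 + 22) = -51*70 = -3570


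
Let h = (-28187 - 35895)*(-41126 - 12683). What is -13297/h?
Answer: -13297/3448188338 ≈ -3.8562e-6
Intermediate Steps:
h = 3448188338 (h = -64082*(-53809) = 3448188338)
-13297/h = -13297/3448188338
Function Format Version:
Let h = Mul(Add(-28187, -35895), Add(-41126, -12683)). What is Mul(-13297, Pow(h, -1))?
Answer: Rational(-13297, 3448188338) ≈ -3.8562e-6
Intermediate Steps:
h = 3448188338 (h = Mul(-64082, -53809) = 3448188338)
Mul(-13297, Pow(h, -1)) = Mul(-13297, Pow(3448188338, -1)) = Mul(-13297, Rational(1, 3448188338)) = Rational(-13297, 3448188338)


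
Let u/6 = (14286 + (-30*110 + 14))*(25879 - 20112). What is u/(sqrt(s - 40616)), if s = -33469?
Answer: -2306800*I*sqrt(74085)/449 ≈ -1.3984e+6*I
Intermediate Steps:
u = 380622000 (u = 6*((14286 + (-30*110 + 14))*(25879 - 20112)) = 6*((14286 + (-3300 + 14))*5767) = 6*((14286 - 3286)*5767) = 6*(11000*5767) = 6*63437000 = 380622000)
u/(sqrt(s - 40616)) = 380622000/(sqrt(-33469 - 40616)) = 380622000/(sqrt(-74085)) = 380622000/((I*sqrt(74085))) = 380622000*(-I*sqrt(74085)/74085) = -2306800*I*sqrt(74085)/449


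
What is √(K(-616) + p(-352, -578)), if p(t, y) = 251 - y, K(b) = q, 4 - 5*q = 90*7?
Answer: 3*√1955/5 ≈ 26.529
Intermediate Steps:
q = -626/5 (q = ⅘ - 18*7 = ⅘ - ⅕*630 = ⅘ - 126 = -626/5 ≈ -125.20)
K(b) = -626/5
√(K(-616) + p(-352, -578)) = √(-626/5 + (251 - 1*(-578))) = √(-626/5 + (251 + 578)) = √(-626/5 + 829) = √(3519/5) = 3*√1955/5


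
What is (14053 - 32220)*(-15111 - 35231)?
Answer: 914563114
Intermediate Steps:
(14053 - 32220)*(-15111 - 35231) = -18167*(-50342) = 914563114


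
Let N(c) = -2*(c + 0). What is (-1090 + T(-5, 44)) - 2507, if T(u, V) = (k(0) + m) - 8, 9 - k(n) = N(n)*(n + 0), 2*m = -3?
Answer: -7195/2 ≈ -3597.5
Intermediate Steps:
m = -3/2 (m = (½)*(-3) = -3/2 ≈ -1.5000)
N(c) = -2*c
k(n) = 9 + 2*n² (k(n) = 9 - (-2*n)*(n + 0) = 9 - (-2*n)*n = 9 - (-2)*n² = 9 + 2*n²)
T(u, V) = -½ (T(u, V) = ((9 + 2*0²) - 3/2) - 8 = ((9 + 2*0) - 3/2) - 8 = ((9 + 0) - 3/2) - 8 = (9 - 3/2) - 8 = 15/2 - 8 = -½)
(-1090 + T(-5, 44)) - 2507 = (-1090 - ½) - 2507 = -2181/2 - 2507 = -7195/2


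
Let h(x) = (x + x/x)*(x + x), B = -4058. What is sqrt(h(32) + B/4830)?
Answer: sqrt(12312759165)/2415 ≈ 45.947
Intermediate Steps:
h(x) = 2*x*(1 + x) (h(x) = (x + 1)*(2*x) = (1 + x)*(2*x) = 2*x*(1 + x))
sqrt(h(32) + B/4830) = sqrt(2*32*(1 + 32) - 4058/4830) = sqrt(2*32*33 - 4058*1/4830) = sqrt(2112 - 2029/2415) = sqrt(5098451/2415) = sqrt(12312759165)/2415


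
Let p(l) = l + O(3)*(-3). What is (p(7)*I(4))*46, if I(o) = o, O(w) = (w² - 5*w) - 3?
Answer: 6256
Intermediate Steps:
O(w) = -3 + w² - 5*w
p(l) = 27 + l (p(l) = l + (-3 + 3² - 5*3)*(-3) = l + (-3 + 9 - 15)*(-3) = l - 9*(-3) = l + 27 = 27 + l)
(p(7)*I(4))*46 = ((27 + 7)*4)*46 = (34*4)*46 = 136*46 = 6256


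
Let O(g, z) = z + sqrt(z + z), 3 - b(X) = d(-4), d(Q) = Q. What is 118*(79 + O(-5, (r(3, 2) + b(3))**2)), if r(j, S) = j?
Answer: 21122 + 1180*sqrt(2) ≈ 22791.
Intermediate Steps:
b(X) = 7 (b(X) = 3 - 1*(-4) = 3 + 4 = 7)
O(g, z) = z + sqrt(2)*sqrt(z) (O(g, z) = z + sqrt(2*z) = z + sqrt(2)*sqrt(z))
118*(79 + O(-5, (r(3, 2) + b(3))**2)) = 118*(79 + ((3 + 7)**2 + sqrt(2)*sqrt((3 + 7)**2))) = 118*(79 + (10**2 + sqrt(2)*sqrt(10**2))) = 118*(79 + (100 + sqrt(2)*sqrt(100))) = 118*(79 + (100 + sqrt(2)*10)) = 118*(79 + (100 + 10*sqrt(2))) = 118*(179 + 10*sqrt(2)) = 21122 + 1180*sqrt(2)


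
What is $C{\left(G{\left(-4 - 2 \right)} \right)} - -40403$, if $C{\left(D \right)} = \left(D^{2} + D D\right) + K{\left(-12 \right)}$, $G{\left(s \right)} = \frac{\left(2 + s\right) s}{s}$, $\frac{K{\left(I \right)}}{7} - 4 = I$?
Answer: $40379$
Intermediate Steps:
$K{\left(I \right)} = 28 + 7 I$
$G{\left(s \right)} = 2 + s$ ($G{\left(s \right)} = \frac{s \left(2 + s\right)}{s} = 2 + s$)
$C{\left(D \right)} = -56 + 2 D^{2}$ ($C{\left(D \right)} = \left(D^{2} + D D\right) + \left(28 + 7 \left(-12\right)\right) = \left(D^{2} + D^{2}\right) + \left(28 - 84\right) = 2 D^{2} - 56 = -56 + 2 D^{2}$)
$C{\left(G{\left(-4 - 2 \right)} \right)} - -40403 = \left(-56 + 2 \left(2 - 6\right)^{2}\right) - -40403 = \left(-56 + 2 \left(2 - 6\right)^{2}\right) + 40403 = \left(-56 + 2 \left(-4\right)^{2}\right) + 40403 = \left(-56 + 2 \cdot 16\right) + 40403 = \left(-56 + 32\right) + 40403 = -24 + 40403 = 40379$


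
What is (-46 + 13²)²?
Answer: 15129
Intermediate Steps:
(-46 + 13²)² = (-46 + 169)² = 123² = 15129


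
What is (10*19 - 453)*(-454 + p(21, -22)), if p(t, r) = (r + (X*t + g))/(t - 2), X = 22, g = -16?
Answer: 2157126/19 ≈ 1.1353e+5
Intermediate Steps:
p(t, r) = (-16 + r + 22*t)/(-2 + t) (p(t, r) = (r + (22*t - 16))/(t - 2) = (r + (-16 + 22*t))/(-2 + t) = (-16 + r + 22*t)/(-2 + t))
(10*19 - 453)*(-454 + p(21, -22)) = (10*19 - 453)*(-454 + (-16 - 22 + 22*21)/(-2 + 21)) = (190 - 453)*(-454 + (-16 - 22 + 462)/19) = -263*(-454 + (1/19)*424) = -263*(-454 + 424/19) = -263*(-8202/19) = 2157126/19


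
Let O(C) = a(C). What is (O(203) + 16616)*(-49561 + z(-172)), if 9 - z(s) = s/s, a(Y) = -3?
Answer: -823223989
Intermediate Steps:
O(C) = -3
z(s) = 8 (z(s) = 9 - s/s = 9 - 1*1 = 9 - 1 = 8)
(O(203) + 16616)*(-49561 + z(-172)) = (-3 + 16616)*(-49561 + 8) = 16613*(-49553) = -823223989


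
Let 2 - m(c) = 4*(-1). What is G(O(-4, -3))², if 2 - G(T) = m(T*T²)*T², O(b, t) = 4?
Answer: 8836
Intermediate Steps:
m(c) = 6 (m(c) = 2 - 4*(-1) = 2 - 1*(-4) = 2 + 4 = 6)
G(T) = 2 - 6*T²
G(O(-4, -3))² = (2 - 6*4²)² = (2 - 6*16)² = (2 - 96)² = (-94)² = 8836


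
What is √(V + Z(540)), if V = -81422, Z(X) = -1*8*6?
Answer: I*√81470 ≈ 285.43*I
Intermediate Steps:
Z(X) = -48 (Z(X) = -8*6 = -48)
√(V + Z(540)) = √(-81422 - 48) = √(-81470) = I*√81470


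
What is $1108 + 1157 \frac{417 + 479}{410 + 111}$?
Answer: $\frac{1613940}{521} \approx 3097.8$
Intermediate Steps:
$1108 + 1157 \frac{417 + 479}{410 + 111} = 1108 + 1157 \cdot \frac{896}{521} = 1108 + \frac{1036672}{521} = \frac{1613940}{521}$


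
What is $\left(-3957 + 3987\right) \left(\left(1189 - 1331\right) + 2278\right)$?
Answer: $64080$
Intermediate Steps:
$\left(-3957 + 3987\right) \left(\left(1189 - 1331\right) + 2278\right) = 30 \left(-142 + 2278\right) = 30 \cdot 2136 = 64080$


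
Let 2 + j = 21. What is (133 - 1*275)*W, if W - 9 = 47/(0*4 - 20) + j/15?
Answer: -6745/6 ≈ -1124.2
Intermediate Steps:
j = 19 (j = -2 + 21 = 19)
W = 95/12 (W = 9 + (47/(0*4 - 20) + 19/15) = 9 + (47/(0 - 20) + 19*(1/15)) = 9 + (47/(-20) + 19/15) = 9 + (47*(-1/20) + 19/15) = 9 + (-47/20 + 19/15) = 9 - 13/12 = 95/12 ≈ 7.9167)
(133 - 1*275)*W = (133 - 1*275)*(95/12) = (133 - 275)*(95/12) = -142*95/12 = -6745/6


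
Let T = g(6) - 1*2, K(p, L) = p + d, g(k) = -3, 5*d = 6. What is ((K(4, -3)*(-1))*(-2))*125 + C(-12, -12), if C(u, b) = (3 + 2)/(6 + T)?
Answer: 1305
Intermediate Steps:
d = 6/5 (d = (⅕)*6 = 6/5 ≈ 1.2000)
K(p, L) = 6/5 + p (K(p, L) = p + 6/5 = 6/5 + p)
T = -5 (T = -3 - 1*2 = -3 - 2 = -5)
C(u, b) = 5 (C(u, b) = (3 + 2)/(6 - 5) = 5/1 = 5*1 = 5)
((K(4, -3)*(-1))*(-2))*125 + C(-12, -12) = (((6/5 + 4)*(-1))*(-2))*125 + 5 = (((26/5)*(-1))*(-2))*125 + 5 = -26/5*(-2)*125 + 5 = (52/5)*125 + 5 = 1300 + 5 = 1305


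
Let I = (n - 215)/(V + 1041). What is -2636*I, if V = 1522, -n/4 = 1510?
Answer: 16488180/2563 ≈ 6433.2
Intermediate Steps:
n = -6040 (n = -4*1510 = -6040)
I = -6255/2563 (I = (-6040 - 215)/(1522 + 1041) = -6255/2563 ≈ -2.4405)
-2636*I = -2636*(-6255/2563) = 16488180/2563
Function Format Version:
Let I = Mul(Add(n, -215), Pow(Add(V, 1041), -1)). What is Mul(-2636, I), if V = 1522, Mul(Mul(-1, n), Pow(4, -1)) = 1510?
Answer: Rational(16488180, 2563) ≈ 6433.2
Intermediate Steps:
n = -6040 (n = Mul(-4, 1510) = -6040)
I = Rational(-6255, 2563) (I = Mul(Add(-6040, -215), Pow(Add(1522, 1041), -1)) = Mul(-6255, Pow(2563, -1)) = Mul(-6255, Rational(1, 2563)) = Rational(-6255, 2563) ≈ -2.4405)
Mul(-2636, I) = Mul(-2636, Rational(-6255, 2563)) = Rational(16488180, 2563)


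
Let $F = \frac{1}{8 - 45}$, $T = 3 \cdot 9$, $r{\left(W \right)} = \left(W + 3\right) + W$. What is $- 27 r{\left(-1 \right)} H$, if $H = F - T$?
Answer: $\frac{27000}{37} \approx 729.73$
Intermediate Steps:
$r{\left(W \right)} = 3 + 2 W$ ($r{\left(W \right)} = \left(3 + W\right) + W = 3 + 2 W$)
$T = 27$
$F = - \frac{1}{37}$ ($F = \frac{1}{-37} = - \frac{1}{37} \approx -0.027027$)
$H = - \frac{1000}{37}$ ($H = - \frac{1}{37} - 27 = - \frac{1000}{37} \approx -27.027$)
$- 27 r{\left(-1 \right)} H = - 27 \left(3 + 2 \left(-1\right)\right) \left(- \frac{1000}{37}\right) = - 27 \left(3 - 2\right) \left(- \frac{1000}{37}\right) = \left(-27\right) 1 \left(- \frac{1000}{37}\right) = \left(-27\right) \left(- \frac{1000}{37}\right) = \frac{27000}{37}$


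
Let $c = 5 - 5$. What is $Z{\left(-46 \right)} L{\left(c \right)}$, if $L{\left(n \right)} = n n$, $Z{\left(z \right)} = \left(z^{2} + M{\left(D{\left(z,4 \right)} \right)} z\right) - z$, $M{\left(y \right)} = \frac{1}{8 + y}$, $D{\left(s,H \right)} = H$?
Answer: $0$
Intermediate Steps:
$c = 0$
$Z{\left(z \right)} = z^{2} - \frac{11 z}{12}$ ($Z{\left(z \right)} = \left(z^{2} + \frac{z}{8 + 4}\right) - z = \left(z^{2} + \frac{z}{12}\right) - z = z^{2} - \frac{11 z}{12}$)
$L{\left(n \right)} = n^{2}$
$Z{\left(-46 \right)} L{\left(c \right)} = \frac{1}{12} \left(-46\right) \left(-11 + 12 \left(-46\right)\right) 0^{2} = \frac{1}{12} \left(-46\right) \left(-11 - 552\right) 0 = \frac{1}{12} \left(-46\right) \left(-563\right) 0 = \frac{12949}{6} \cdot 0 = 0$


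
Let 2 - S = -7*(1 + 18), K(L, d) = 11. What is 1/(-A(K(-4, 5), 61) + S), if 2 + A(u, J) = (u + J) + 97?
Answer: -1/32 ≈ -0.031250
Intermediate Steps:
A(u, J) = 95 + J + u (A(u, J) = -2 + ((u + J) + 97) = -2 + ((J + u) + 97) = -2 + (97 + J + u) = 95 + J + u)
S = 135 (S = 2 - (-7)*(1 + 18) = 2 - (-7)*19 = 2 - 1*(-133) = 2 + 133 = 135)
1/(-A(K(-4, 5), 61) + S) = 1/(-(95 + 61 + 11) + 135) = 1/(-1*167 + 135) = 1/(-167 + 135) = 1/(-32) = -1/32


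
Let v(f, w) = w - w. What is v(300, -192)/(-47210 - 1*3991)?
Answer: 0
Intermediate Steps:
v(f, w) = 0
v(300, -192)/(-47210 - 1*3991) = 0/(-47210 - 1*3991) = 0/(-47210 - 3991) = 0/(-51201) = 0*(-1/51201) = 0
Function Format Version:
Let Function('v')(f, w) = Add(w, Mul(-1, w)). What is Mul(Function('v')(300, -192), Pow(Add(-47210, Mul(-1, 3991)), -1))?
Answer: 0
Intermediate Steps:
Function('v')(f, w) = 0
Mul(Function('v')(300, -192), Pow(Add(-47210, Mul(-1, 3991)), -1)) = Mul(0, Pow(Add(-47210, Mul(-1, 3991)), -1)) = Mul(0, Pow(Add(-47210, -3991), -1)) = Mul(0, Pow(-51201, -1)) = Mul(0, Rational(-1, 51201)) = 0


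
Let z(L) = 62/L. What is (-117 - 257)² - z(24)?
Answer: 1678481/12 ≈ 1.3987e+5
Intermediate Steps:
(-117 - 257)² - z(24) = (-117 - 257)² - 62/24 = (-374)² - 62/24 = 139876 - 1*31/12 = 139876 - 31/12 = 1678481/12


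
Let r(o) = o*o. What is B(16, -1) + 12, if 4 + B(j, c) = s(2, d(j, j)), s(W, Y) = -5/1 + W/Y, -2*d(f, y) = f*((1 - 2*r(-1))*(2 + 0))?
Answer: 25/8 ≈ 3.1250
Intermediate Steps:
r(o) = o²
d(f, y) = f (d(f, y) = -f*(1 - 2*(-1)²)*(2 + 0)/2 = -f*(1 - 2*1)*2/2 = -f*(1 - 2)*2/2 = -f*(-1*2)/2 = -f*(-2)/2 = -(-1)*f = f)
s(W, Y) = -5 + W/Y (s(W, Y) = -5*1 + W/Y = -5 + W/Y)
B(j, c) = -9 + 2/j (B(j, c) = -4 + (-5 + 2/j) = -9 + 2/j)
B(16, -1) + 12 = (-9 + 2/16) + 12 = (-9 + 2*(1/16)) + 12 = (-9 + ⅛) + 12 = -71/8 + 12 = 25/8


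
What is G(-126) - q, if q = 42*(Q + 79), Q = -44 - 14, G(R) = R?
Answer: -1008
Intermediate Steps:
Q = -58
q = 882 (q = 42*(-58 + 79) = 42*21 = 882)
G(-126) - q = -126 - 1*882 = -126 - 882 = -1008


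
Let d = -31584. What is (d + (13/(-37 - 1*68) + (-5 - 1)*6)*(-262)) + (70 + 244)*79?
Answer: 282076/105 ≈ 2686.4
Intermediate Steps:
(d + (13/(-37 - 1*68) + (-5 - 1)*6)*(-262)) + (70 + 244)*79 = (-31584 + (13/(-37 - 1*68) + (-5 - 1)*6)*(-262)) + (70 + 244)*79 = (-31584 + (13/(-37 - 68) - 6*6)*(-262)) + 314*79 = (-31584 + (13/(-105) - 36)*(-262)) + 24806 = (-31584 + (13*(-1/105) - 36)*(-262)) + 24806 = (-31584 + (-13/105 - 36)*(-262)) + 24806 = (-31584 - 3793/105*(-262)) + 24806 = (-31584 + 993766/105) + 24806 = -2322554/105 + 24806 = 282076/105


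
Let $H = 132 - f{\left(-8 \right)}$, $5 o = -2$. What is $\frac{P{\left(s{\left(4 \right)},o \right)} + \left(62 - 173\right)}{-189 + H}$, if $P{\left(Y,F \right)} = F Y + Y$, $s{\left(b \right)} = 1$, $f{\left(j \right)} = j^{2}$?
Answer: $\frac{552}{605} \approx 0.9124$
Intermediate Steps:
$o = - \frac{2}{5}$ ($o = \frac{1}{5} \left(-2\right) = - \frac{2}{5} \approx -0.4$)
$H = 68$ ($H = 132 - \left(-8\right)^{2} = 132 - 64 = 68$)
$P{\left(Y,F \right)} = Y + F Y$
$\frac{P{\left(s{\left(4 \right)},o \right)} + \left(62 - 173\right)}{-189 + H} = \frac{1 \left(1 - \frac{2}{5}\right) + \left(62 - 173\right)}{-189 + 68} = \frac{1 \cdot \frac{3}{5} + \left(62 - 173\right)}{-121} = \left(\frac{3}{5} - 111\right) \left(- \frac{1}{121}\right) = \left(- \frac{552}{5}\right) \left(- \frac{1}{121}\right) = \frac{552}{605}$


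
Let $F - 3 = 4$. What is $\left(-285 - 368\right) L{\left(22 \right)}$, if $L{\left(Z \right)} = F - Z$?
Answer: $9795$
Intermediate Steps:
$F = 7$ ($F = 3 + 4 = 7$)
$L{\left(Z \right)} = 7 - Z$
$\left(-285 - 368\right) L{\left(22 \right)} = \left(-285 - 368\right) \left(7 - 22\right) = - 653 \left(7 - 22\right) = \left(-653\right) \left(-15\right) = 9795$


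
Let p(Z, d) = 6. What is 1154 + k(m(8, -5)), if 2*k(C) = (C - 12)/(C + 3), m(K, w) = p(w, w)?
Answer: 3461/3 ≈ 1153.7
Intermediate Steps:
m(K, w) = 6
k(C) = (-12 + C)/(2*(3 + C)) (k(C) = ((C - 12)/(C + 3))/2 = ((-12 + C)/(3 + C))/2 = (-12 + C)/(2*(3 + C)))
1154 + k(m(8, -5)) = 1154 + (-12 + 6)/(2*(3 + 6)) = 1154 + (1/2)*(-6)/9 = 1154 + (1/2)*(1/9)*(-6) = 1154 - 1/3 = 3461/3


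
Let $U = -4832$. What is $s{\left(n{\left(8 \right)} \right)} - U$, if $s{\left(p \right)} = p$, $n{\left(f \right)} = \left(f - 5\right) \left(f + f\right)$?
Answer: $4880$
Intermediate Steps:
$n{\left(f \right)} = 2 f \left(-5 + f\right)$ ($n{\left(f \right)} = \left(-5 + f\right) 2 f = 2 f \left(-5 + f\right)$)
$s{\left(n{\left(8 \right)} \right)} - U = 2 \cdot 8 \left(-5 + 8\right) - -4832 = 2 \cdot 8 \cdot 3 + 4832 = 48 + 4832 = 4880$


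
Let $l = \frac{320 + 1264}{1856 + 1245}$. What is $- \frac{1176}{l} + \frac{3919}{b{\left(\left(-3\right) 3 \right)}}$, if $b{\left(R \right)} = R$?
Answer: $- \frac{542065}{198} \approx -2737.7$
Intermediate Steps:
$l = \frac{1584}{3101} \approx 0.5108$
$- \frac{1176}{l} + \frac{3919}{b{\left(\left(-3\right) 3 \right)}} = - \frac{1176}{\frac{1584}{3101}} + \frac{3919}{\left(-3\right) 3} = \left(-1176\right) \frac{3101}{1584} + \frac{3919}{-9} = - \frac{151949}{66} + 3919 \left(- \frac{1}{9}\right) = - \frac{151949}{66} - \frac{3919}{9} = - \frac{542065}{198}$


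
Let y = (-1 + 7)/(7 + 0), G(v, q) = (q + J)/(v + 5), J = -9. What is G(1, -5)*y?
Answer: -2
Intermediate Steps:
G(v, q) = (-9 + q)/(5 + v) (G(v, q) = (q - 9)/(v + 5) = (-9 + q)/(5 + v))
y = 6/7 ≈ 0.85714
G(1, -5)*y = ((-9 - 5)/(5 + 1))*(6/7) = (-14/6)*(6/7) = ((⅙)*(-14))*(6/7) = -7/3*6/7 = -2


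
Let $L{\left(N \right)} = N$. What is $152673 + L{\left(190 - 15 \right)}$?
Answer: $152848$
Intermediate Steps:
$152673 + L{\left(190 - 15 \right)} = 152673 + \left(190 - 15\right) = 152673 + 175 = 152848$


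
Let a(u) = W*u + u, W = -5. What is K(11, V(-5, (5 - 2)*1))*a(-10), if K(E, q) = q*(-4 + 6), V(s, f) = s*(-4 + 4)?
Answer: 0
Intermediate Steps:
V(s, f) = 0 (V(s, f) = s*0 = 0)
K(E, q) = 2*q (K(E, q) = q*2 = 2*q)
a(u) = -4*u (a(u) = -5*u + u = -4*u)
K(11, V(-5, (5 - 2)*1))*a(-10) = (2*0)*(-4*(-10)) = 0*40 = 0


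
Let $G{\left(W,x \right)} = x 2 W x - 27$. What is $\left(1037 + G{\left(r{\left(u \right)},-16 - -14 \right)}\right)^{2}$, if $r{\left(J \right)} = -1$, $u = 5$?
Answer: $1004004$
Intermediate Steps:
$G{\left(W,x \right)} = -27 + 2 W x^{2}$ ($G{\left(W,x \right)} = 2 x W x - 27 = 2 W x x - 27 = 2 W x^{2} - 27 = -27 + 2 W x^{2}$)
$\left(1037 + G{\left(r{\left(u \right)},-16 - -14 \right)}\right)^{2} = \left(1037 - \left(27 + 2 \left(-16 - -14\right)^{2}\right)\right)^{2} = \left(1037 - \left(27 + 2 \left(-16 + 14\right)^{2}\right)\right)^{2} = \left(1037 - \left(27 + 2 \left(-2\right)^{2}\right)\right)^{2} = \left(1037 - \left(27 + 2 \cdot 4\right)\right)^{2} = \left(1037 - 35\right)^{2} = 1002^{2} = 1004004$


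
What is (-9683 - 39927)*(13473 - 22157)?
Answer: 430813240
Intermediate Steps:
(-9683 - 39927)*(13473 - 22157) = -49610*(-8684) = 430813240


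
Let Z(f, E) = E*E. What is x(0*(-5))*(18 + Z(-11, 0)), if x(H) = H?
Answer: 0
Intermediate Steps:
Z(f, E) = E²
x(0*(-5))*(18 + Z(-11, 0)) = (0*(-5))*(18 + 0²) = 0*(18 + 0) = 0*18 = 0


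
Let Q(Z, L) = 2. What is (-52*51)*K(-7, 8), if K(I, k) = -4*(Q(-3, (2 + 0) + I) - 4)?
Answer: -21216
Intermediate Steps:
K(I, k) = 8 (K(I, k) = -4*(2 - 4) = -4*(-2) = 8)
(-52*51)*K(-7, 8) = -52*51*8 = -2652*8 = -21216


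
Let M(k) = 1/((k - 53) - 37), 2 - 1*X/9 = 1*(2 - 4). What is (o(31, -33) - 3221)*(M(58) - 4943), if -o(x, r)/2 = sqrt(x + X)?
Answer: 509488117/32 + 158177*sqrt(67)/16 ≈ 1.6002e+7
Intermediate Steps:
X = 36 (X = 18 - 9*(2 - 4) = 18 - 9*(-2) = 18 + 18 = 36)
M(k) = 1/(-90 + k) (M(k) = 1/((-53 + k) - 37) = 1/(-90 + k))
o(x, r) = -2*sqrt(36 + x) (o(x, r) = -2*sqrt(x + 36) = -2*sqrt(36 + x))
(o(31, -33) - 3221)*(M(58) - 4943) = (-2*sqrt(36 + 31) - 3221)*(1/(-90 + 58) - 4943) = (-2*sqrt(67) - 3221)*(1/(-32) - 4943) = (-3221 - 2*sqrt(67))*(-1/32 - 4943) = (-3221 - 2*sqrt(67))*(-158177/32) = 509488117/32 + 158177*sqrt(67)/16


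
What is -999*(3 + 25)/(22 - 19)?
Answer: -9324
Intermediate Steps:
-999*(3 + 25)/(22 - 19) = -27972/3 = -999*28/3 = -9324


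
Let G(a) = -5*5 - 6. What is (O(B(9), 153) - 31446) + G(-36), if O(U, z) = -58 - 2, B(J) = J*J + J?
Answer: -31537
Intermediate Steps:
B(J) = J + J² (B(J) = J² + J = J + J²)
O(U, z) = -60
G(a) = -31 (G(a) = -25 - 6 = -31)
(O(B(9), 153) - 31446) + G(-36) = (-60 - 31446) - 31 = -31506 - 31 = -31537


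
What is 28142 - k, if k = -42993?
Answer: 71135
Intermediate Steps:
28142 - k = 28142 - 1*(-42993) = 28142 + 42993 = 71135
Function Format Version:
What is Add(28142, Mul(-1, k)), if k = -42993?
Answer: 71135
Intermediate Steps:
Add(28142, Mul(-1, k)) = Add(28142, Mul(-1, -42993)) = Add(28142, 42993) = 71135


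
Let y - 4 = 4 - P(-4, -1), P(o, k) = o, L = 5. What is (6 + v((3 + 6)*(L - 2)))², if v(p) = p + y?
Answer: 2025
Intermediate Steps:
y = 12 (y = 4 + (4 - 1*(-4)) = 4 + (4 + 4) = 4 + 8 = 12)
v(p) = 12 + p (v(p) = p + 12 = 12 + p)
(6 + v((3 + 6)*(L - 2)))² = (6 + (12 + (3 + 6)*(5 - 2)))² = (6 + (12 + 9*3))² = (6 + (12 + 27))² = (6 + 39)² = 45² = 2025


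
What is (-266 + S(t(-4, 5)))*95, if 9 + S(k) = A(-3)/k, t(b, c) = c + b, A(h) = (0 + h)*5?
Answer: -27550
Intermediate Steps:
A(h) = 5*h (A(h) = h*5 = 5*h)
t(b, c) = b + c
S(k) = -9 - 15/k (S(k) = -9 + (5*(-3))/k = -9 - 15/k)
(-266 + S(t(-4, 5)))*95 = (-266 + (-9 - 15/(-4 + 5)))*95 = (-266 + (-9 - 15/1))*95 = (-266 + (-9 - 15*1))*95 = (-266 + (-9 - 15))*95 = (-266 - 24)*95 = -290*95 = -27550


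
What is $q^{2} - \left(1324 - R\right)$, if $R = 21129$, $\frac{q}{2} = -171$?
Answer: $136769$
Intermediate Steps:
$q = -342$ ($q = 2 \left(-171\right) = -342$)
$q^{2} - \left(1324 - R\right) = \left(-342\right)^{2} - \left(1324 - 21129\right) = 116964 - \left(1324 - 21129\right) = 116964 - -19805 = 116964 + 19805 = 136769$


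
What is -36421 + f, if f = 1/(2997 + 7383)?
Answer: -378049979/10380 ≈ -36421.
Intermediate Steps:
f = 1/10380 ≈ 9.6339e-5
-36421 + f = -36421 + 1/10380 = -378049979/10380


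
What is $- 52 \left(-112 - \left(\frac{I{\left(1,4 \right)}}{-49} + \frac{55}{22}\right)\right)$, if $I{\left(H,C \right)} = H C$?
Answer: $\frac{291538}{49} \approx 5949.8$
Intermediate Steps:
$I{\left(H,C \right)} = C H$
$- 52 \left(-112 - \left(\frac{I{\left(1,4 \right)}}{-49} + \frac{55}{22}\right)\right) = - 52 \left(-112 - \left(\frac{4 \cdot 1}{-49} + \frac{55}{22}\right)\right) = - 52 \left(-112 - \left(4 \left(- \frac{1}{49}\right) + 55 \cdot \frac{1}{22}\right)\right) = - 52 \left(-112 - \left(- \frac{4}{49} + \frac{5}{2}\right)\right) = - 52 \left(-112 - \frac{237}{98}\right) = \left(-52\right) \left(- \frac{11213}{98}\right) = \frac{291538}{49}$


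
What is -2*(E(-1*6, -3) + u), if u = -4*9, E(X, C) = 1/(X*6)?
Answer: 1297/18 ≈ 72.056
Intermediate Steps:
E(X, C) = 1/(6*X)
u = -36
-2*(E(-1*6, -3) + u) = -2*(1/(6*((-1*6))) - 36) = -2*((1/6)/(-6) - 36) = -2*((1/6)*(-1/6) - 36) = -2*(-1/36 - 36) = -2*(-1297/36) = 1297/18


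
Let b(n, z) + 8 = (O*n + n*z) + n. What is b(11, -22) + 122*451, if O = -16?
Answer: 54607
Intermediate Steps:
b(n, z) = -8 - 15*n + n*z (b(n, z) = -8 + ((-16*n + n*z) + n) = -8 + (-15*n + n*z) = -8 - 15*n + n*z)
b(11, -22) + 122*451 = (-8 - 15*11 + 11*(-22)) + 122*451 = (-8 - 165 - 242) + 55022 = -415 + 55022 = 54607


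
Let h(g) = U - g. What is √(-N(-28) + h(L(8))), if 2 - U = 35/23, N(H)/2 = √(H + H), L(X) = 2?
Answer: √(-805 - 2116*I*√14)/23 ≈ 2.6002 - 2.878*I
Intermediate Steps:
N(H) = 2*√2*√H (N(H) = 2*√(H + H) = 2*√(2*H) = 2*(√2*√H) = 2*√2*√H)
U = 11/23 (U = 2 - 35/23 = 11/23 ≈ 0.47826)
h(g) = 11/23 - g
√(-N(-28) + h(L(8))) = √(-2*√2*√(-28) + (11/23 - 1*2)) = √(-2*√2*2*I*√7 + (11/23 - 2)) = √(-4*I*√14 - 35/23) = √(-35/23 - 4*I*√14)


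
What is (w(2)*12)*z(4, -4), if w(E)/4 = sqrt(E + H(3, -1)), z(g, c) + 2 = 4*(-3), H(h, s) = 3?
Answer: -672*sqrt(5) ≈ -1502.6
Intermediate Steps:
z(g, c) = -14 (z(g, c) = -2 + 4*(-3) = -2 - 12 = -14)
w(E) = 4*sqrt(3 + E) (w(E) = 4*sqrt(E + 3) = 4*sqrt(3 + E))
(w(2)*12)*z(4, -4) = ((4*sqrt(3 + 2))*12)*(-14) = ((4*sqrt(5))*12)*(-14) = (48*sqrt(5))*(-14) = -672*sqrt(5)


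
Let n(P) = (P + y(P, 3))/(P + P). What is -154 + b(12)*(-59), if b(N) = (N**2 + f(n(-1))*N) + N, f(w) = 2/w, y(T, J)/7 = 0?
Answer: -12190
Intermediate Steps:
y(T, J) = 0 (y(T, J) = 7*0 = 0)
n(P) = 1/2 (n(P) = (P + 0)/(P + P) = P/((2*P)) = P*(1/(2*P)) = 1/2)
b(N) = N**2 + 5*N (b(N) = (N**2 + (2/(1/2))*N) + N = (N**2 + (2*2)*N) + N = (N**2 + 4*N) + N = N**2 + 5*N)
-154 + b(12)*(-59) = -154 + (12*(5 + 12))*(-59) = -154 + (12*17)*(-59) = -154 + 204*(-59) = -154 - 12036 = -12190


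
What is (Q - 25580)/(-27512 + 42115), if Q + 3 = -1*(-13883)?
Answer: -11700/14603 ≈ -0.80121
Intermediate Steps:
Q = 13880 (Q = -3 - 1*(-13883) = -3 + 13883 = 13880)
(Q - 25580)/(-27512 + 42115) = (13880 - 25580)/(-27512 + 42115) = -11700/14603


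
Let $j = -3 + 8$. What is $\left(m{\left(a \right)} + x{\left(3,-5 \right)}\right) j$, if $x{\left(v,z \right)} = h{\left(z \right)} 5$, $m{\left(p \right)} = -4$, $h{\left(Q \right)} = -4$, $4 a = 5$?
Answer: $-120$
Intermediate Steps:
$a = \frac{5}{4}$ ($a = \frac{1}{4} \cdot 5 = \frac{5}{4} \approx 1.25$)
$j = 5$
$x{\left(v,z \right)} = -20$ ($x{\left(v,z \right)} = \left(-4\right) 5 = -20$)
$\left(m{\left(a \right)} + x{\left(3,-5 \right)}\right) j = \left(-4 - 20\right) 5 = \left(-24\right) 5 = -120$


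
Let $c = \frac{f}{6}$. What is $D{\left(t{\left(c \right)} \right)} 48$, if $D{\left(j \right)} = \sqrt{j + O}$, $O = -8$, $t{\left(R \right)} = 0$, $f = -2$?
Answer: $96 i \sqrt{2} \approx 135.76 i$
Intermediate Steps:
$c = - \frac{1}{3}$ ($c = - \frac{2}{6} = \left(-2\right) \frac{1}{6} = - \frac{1}{3} \approx -0.33333$)
$D{\left(j \right)} = \sqrt{-8 + j}$ ($D{\left(j \right)} = \sqrt{j - 8} = \sqrt{-8 + j}$)
$D{\left(t{\left(c \right)} \right)} 48 = \sqrt{-8 + 0} \cdot 48 = \sqrt{-8} \cdot 48 = 2 i \sqrt{2} \cdot 48 = 96 i \sqrt{2}$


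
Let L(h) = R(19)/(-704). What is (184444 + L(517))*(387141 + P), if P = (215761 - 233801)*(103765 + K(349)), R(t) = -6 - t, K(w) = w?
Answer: -243833522973792819/704 ≈ -3.4635e+14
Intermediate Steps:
L(h) = 25/704 (L(h) = (-6 - 1*19)/(-704) = (-6 - 19)*(-1/704) = -25*(-1/704) = 25/704)
P = -1878216560 (P = (215761 - 233801)*(103765 + 349) = -18040*104114 = -1878216560)
(184444 + L(517))*(387141 + P) = (184444 + 25/704)*(387141 - 1878216560) = (129848601/704)*(-1877829419) = -243833522973792819/704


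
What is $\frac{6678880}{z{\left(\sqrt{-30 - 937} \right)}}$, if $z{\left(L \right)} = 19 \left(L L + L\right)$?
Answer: $- \frac{351520 \sqrt{967}}{- 967 i + 967 \sqrt{967}} \approx -363.14 - 11.678 i$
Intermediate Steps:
$z{\left(L \right)} = 19 L + 19 L^{2}$ ($z{\left(L \right)} = 19 \left(L^{2} + L\right) = 19 \left(L + L^{2}\right) = 19 L + 19 L^{2}$)
$\frac{6678880}{z{\left(\sqrt{-30 - 937} \right)}} = \frac{6678880}{19 \sqrt{-30 - 937} \left(1 + \sqrt{-30 - 937}\right)} = \frac{6678880}{19 \sqrt{-967} \left(1 + \sqrt{-967}\right)} = \frac{6678880}{19 i \sqrt{967} \left(1 + i \sqrt{967}\right)} = 6678880 \left(- \frac{i \sqrt{967}}{18373 \left(1 + i \sqrt{967}\right)}\right) = - \frac{351520 i \sqrt{967}}{967 \left(1 + i \sqrt{967}\right)}$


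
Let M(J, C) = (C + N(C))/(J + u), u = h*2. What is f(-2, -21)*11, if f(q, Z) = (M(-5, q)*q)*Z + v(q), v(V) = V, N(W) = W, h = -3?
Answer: 146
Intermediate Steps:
u = -6 (u = -3*2 = -6)
M(J, C) = 2*C/(-6 + J) (M(J, C) = (C + C)/(J - 6) = (2*C)/(-6 + J) = 2*C/(-6 + J))
f(q, Z) = q - 2*Z*q²/11 (f(q, Z) = ((2*q/(-6 - 5))*q)*Z + q = ((2*q/(-11))*q)*Z + q = ((2*q*(-1/11))*q)*Z + q = ((-2*q/11)*q)*Z + q = (-2*q²/11)*Z + q = -2*Z*q²/11 + q = q - 2*Z*q²/11)
f(-2, -21)*11 = ((1/11)*(-2)*(11 - 2*(-21)*(-2)))*11 = ((1/11)*(-2)*(11 - 84))*11 = ((1/11)*(-2)*(-73))*11 = (146/11)*11 = 146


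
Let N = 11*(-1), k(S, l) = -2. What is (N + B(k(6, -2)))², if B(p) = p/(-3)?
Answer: 961/9 ≈ 106.78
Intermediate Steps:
N = -11
B(p) = -p/3 (B(p) = p*(-⅓) = -p/3)
(N + B(k(6, -2)))² = (-11 - ⅓*(-2))² = (-11 + ⅔)² = (-31/3)² = 961/9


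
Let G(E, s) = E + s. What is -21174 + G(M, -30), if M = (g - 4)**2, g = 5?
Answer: -21203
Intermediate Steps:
M = 1 (M = (5 - 4)**2 = 1**2 = 1)
-21174 + G(M, -30) = -21174 + (1 - 30) = -21174 - 29 = -21203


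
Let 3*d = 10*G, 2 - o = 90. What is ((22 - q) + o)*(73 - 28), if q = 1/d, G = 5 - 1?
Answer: -23787/8 ≈ -2973.4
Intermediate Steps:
G = 4
o = -88 (o = 2 - 1*90 = 2 - 90 = -88)
d = 40/3 (d = (10*4)/3 = (⅓)*40 = 40/3 ≈ 13.333)
q = 3/40 (q = 1/(40/3) = 3/40 ≈ 0.075000)
((22 - q) + o)*(73 - 28) = ((22 - 1*3/40) - 88)*(73 - 28) = ((22 - 3/40) - 88)*(73 - 1*28) = (877/40 - 88)*(73 - 28) = -2643/40*45 = -23787/8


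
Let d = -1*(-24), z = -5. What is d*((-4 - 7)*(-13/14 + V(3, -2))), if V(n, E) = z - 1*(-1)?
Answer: 9108/7 ≈ 1301.1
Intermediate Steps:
V(n, E) = -4 (V(n, E) = -5 - 1*(-1) = -5 + 1 = -4)
d = 24
d*((-4 - 7)*(-13/14 + V(3, -2))) = 24*((-4 - 7)*(-13/14 - 4)) = 24*(-11*(-13*1/14 - 4)) = 24*(-11*(-13/14 - 4)) = 24*(-11*(-69/14)) = 24*(759/14) = 9108/7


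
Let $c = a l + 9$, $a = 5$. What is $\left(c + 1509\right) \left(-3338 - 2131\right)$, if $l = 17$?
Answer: $-8766807$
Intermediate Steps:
$c = 94$ ($c = 5 \cdot 17 + 9 = 85 + 9 = 94$)
$\left(c + 1509\right) \left(-3338 - 2131\right) = \left(94 + 1509\right) \left(-3338 - 2131\right) = 1603 \left(-5469\right) = -8766807$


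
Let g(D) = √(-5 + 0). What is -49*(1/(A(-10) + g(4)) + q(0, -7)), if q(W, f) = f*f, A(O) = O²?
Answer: 49*(-49*√5 + 4901*I)/(√5 - 100*I) ≈ -2401.5 + 0.010951*I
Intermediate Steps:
q(W, f) = f²
g(D) = I*√5 (g(D) = √(-5) = I*√5)
-49*(1/(A(-10) + g(4)) + q(0, -7)) = -49*(1/((-10)² + I*√5) + (-7)²) = -49*(1/(100 + I*√5) + 49) = -49*(49 + 1/(100 + I*√5)) = -2401 - 49/(100 + I*√5)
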